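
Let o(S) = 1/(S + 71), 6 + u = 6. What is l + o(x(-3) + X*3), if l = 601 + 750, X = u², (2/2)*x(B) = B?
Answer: 91869/68 ≈ 1351.0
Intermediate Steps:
u = 0 (u = -6 + 6 = 0)
x(B) = B
X = 0 (X = 0² = 0)
l = 1351
o(S) = 1/(71 + S)
l + o(x(-3) + X*3) = 1351 + 1/(71 + (-3 + 0*3)) = 1351 + 1/(71 + (-3 + 0)) = 1351 + 1/(71 - 3) = 1351 + 1/68 = 91869/68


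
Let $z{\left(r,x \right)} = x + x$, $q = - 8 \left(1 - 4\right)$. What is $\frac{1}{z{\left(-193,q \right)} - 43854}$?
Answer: $- \frac{1}{43806} \approx -2.2828 \cdot 10^{-5}$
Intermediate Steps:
$q = 24$ ($q = \left(-8\right) \left(-3\right) = 24$)
$z{\left(r,x \right)} = 2 x$
$\frac{1}{z{\left(-193,q \right)} - 43854} = \frac{1}{2 \cdot 24 - 43854} = \frac{1}{48 - 43854} = \frac{1}{-43806} = - \frac{1}{43806}$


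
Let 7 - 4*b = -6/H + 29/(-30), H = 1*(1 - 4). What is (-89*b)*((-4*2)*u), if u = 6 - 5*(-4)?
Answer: 414206/15 ≈ 27614.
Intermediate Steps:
u = 26 (u = 6 + 20 = 26)
H = -3 (H = 1*(-3) = -3)
b = 179/120 (b = 7/4 - (-6/(-3) + 29/(-30))/4 = 7/4 - (-6*(-1/3) + 29*(-1/30))/4 = 7/4 - (2 - 29/30)/4 = 7/4 - 1/4*31/30 = 7/4 - 31/120 = 179/120 ≈ 1.4917)
(-89*b)*((-4*2)*u) = (-89*179/120)*(-4*2*26) = -(-15931)*26/15 = -15931/120*(-208) = 414206/15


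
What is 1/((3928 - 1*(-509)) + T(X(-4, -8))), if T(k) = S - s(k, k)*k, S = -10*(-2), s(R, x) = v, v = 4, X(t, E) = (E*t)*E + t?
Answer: 1/5497 ≈ 0.00018192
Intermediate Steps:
X(t, E) = t + t*E**2 (X(t, E) = t*E**2 + t = t + t*E**2)
s(R, x) = 4
S = 20
T(k) = 20 - 4*k
1/((3928 - 1*(-509)) + T(X(-4, -8))) = 1/((3928 - 1*(-509)) + (20 - (-16)*(1 + (-8)**2))) = 1/((3928 + 509) + (20 - (-16)*(1 + 64))) = 1/(4437 + (20 - (-16)*65)) = 1/(4437 + (20 - 4*(-260))) = 1/(4437 + (20 + 1040)) = 1/(4437 + 1060) = 1/5497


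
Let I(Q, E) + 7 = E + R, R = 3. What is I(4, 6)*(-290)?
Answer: -580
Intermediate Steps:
I(Q, E) = -4 + E (I(Q, E) = -7 + (E + 3) = -7 + (3 + E) = -4 + E)
I(4, 6)*(-290) = (-4 + 6)*(-290) = 2*(-290) = -580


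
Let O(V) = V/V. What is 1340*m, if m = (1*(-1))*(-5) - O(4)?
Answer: 5360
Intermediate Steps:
O(V) = 1
m = 4 (m = (1*(-1))*(-5) - 1*1 = -1*(-5) - 1 = 5 - 1 = 4)
1340*m = 1340*4 = 5360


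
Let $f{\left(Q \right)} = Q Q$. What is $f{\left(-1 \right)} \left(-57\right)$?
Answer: $-57$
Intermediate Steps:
$f{\left(Q \right)} = Q^{2}$
$f{\left(-1 \right)} \left(-57\right) = \left(-1\right)^{2} \left(-57\right) = 1 \left(-57\right) = -57$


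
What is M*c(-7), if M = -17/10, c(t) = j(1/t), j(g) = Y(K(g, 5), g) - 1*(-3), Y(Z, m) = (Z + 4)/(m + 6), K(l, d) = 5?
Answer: -1581/205 ≈ -7.7122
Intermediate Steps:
Y(Z, m) = (4 + Z)/(6 + m)
j(g) = 3 + 9/(6 + g) (j(g) = (4 + 5)/(6 + g) - 1*(-3) = 9/(6 + g) + 3 = 3 + 9/(6 + g))
c(t) = 3*(9 + 1/t)/(6 + 1/t)
M = -17/10 (M = -17*⅒ = -17/10 ≈ -1.7000)
M*c(-7) = -51*(1 + 9*(-7))/(10*(1 + 6*(-7))) = -51*(1 - 63)/(10*(1 - 42)) = -51*(-62)/(10*(-41)) = -51*(-1)*(-62)/(10*41) = -17/10*186/41 = -1581/205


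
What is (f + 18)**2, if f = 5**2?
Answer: 1849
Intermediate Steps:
f = 25
(f + 18)**2 = (25 + 18)**2 = 43**2 = 1849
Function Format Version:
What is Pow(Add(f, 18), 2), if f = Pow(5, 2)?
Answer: 1849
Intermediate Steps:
f = 25
Pow(Add(f, 18), 2) = Pow(Add(25, 18), 2) = Pow(43, 2) = 1849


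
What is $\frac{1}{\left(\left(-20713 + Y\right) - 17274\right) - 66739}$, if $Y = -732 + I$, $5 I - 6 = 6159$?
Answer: $- \frac{1}{104225} \approx -9.5946 \cdot 10^{-6}$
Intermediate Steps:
$I = 1233$ ($I = \frac{6}{5} + \frac{1}{5} \cdot 6159 = \frac{6}{5} + \frac{6159}{5} = 1233$)
$Y = 501$ ($Y = -732 + 1233 = 501$)
$\frac{1}{\left(\left(-20713 + Y\right) - 17274\right) - 66739} = \frac{1}{\left(\left(-20713 + 501\right) - 17274\right) - 66739} = \frac{1}{\left(-20212 - 17274\right) - 66739} = \frac{1}{-37486 - 66739} = \frac{1}{-104225} = - \frac{1}{104225}$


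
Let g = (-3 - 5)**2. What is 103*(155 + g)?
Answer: 22557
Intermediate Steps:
g = 64 (g = (-8)**2 = 64)
103*(155 + g) = 103*(155 + 64) = 103*219 = 22557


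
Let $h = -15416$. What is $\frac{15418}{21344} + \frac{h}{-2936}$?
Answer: $\frac{23394147}{3916624} \approx 5.973$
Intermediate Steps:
$\frac{15418}{21344} + \frac{h}{-2936} = \frac{15418}{21344} - \frac{15416}{-2936} = 15418 \cdot \frac{1}{21344} - - \frac{1927}{367} = \frac{7709}{10672} + \frac{1927}{367} = \frac{23394147}{3916624}$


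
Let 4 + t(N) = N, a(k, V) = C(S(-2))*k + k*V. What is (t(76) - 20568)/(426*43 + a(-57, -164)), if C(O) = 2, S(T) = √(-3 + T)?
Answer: -61/82 ≈ -0.74390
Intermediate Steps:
a(k, V) = 2*k + V*k (a(k, V) = 2*k + k*V = 2*k + V*k)
t(N) = -4 + N
(t(76) - 20568)/(426*43 + a(-57, -164)) = ((-4 + 76) - 20568)/(426*43 - 57*(2 - 164)) = (72 - 20568)/(18318 - 57*(-162)) = -20496/(18318 + 9234) = -20496/27552 = -20496*1/27552 = -61/82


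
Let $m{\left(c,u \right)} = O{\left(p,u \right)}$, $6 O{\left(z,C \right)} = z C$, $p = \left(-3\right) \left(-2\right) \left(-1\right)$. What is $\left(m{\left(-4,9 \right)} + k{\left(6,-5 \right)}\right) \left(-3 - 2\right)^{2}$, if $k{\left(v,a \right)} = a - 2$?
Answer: $-400$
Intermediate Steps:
$k{\left(v,a \right)} = -2 + a$
$p = -6$ ($p = 6 \left(-1\right) = -6$)
$O{\left(z,C \right)} = \frac{C z}{6}$ ($O{\left(z,C \right)} = \frac{z C}{6} = \frac{C z}{6}$)
$m{\left(c,u \right)} = - u$ ($m{\left(c,u \right)} = \frac{1}{6} u \left(-6\right) = - u$)
$\left(m{\left(-4,9 \right)} + k{\left(6,-5 \right)}\right) \left(-3 - 2\right)^{2} = \left(\left(-1\right) 9 - 7\right) \left(-3 - 2\right)^{2} = \left(-9 - 7\right) \left(-5\right)^{2} = \left(-16\right) 25 = -400$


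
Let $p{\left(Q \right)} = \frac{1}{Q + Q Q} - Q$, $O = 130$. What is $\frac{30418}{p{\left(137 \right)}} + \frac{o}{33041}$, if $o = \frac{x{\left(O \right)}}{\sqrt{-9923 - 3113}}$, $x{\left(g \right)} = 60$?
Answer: $- \frac{575082708}{2590121} - \frac{30 i \sqrt{3259}}{107680619} \approx -222.03 - 1.5905 \cdot 10^{-5} i$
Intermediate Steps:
$p{\left(Q \right)} = \frac{1}{Q + Q^{2}} - Q$
$o = - \frac{30 i \sqrt{3259}}{3259}$ ($o = \frac{60}{\sqrt{-9923 - 3113}} = \frac{60}{\sqrt{-13036}} = \frac{60}{2 i \sqrt{3259}} = 60 \left(- \frac{i \sqrt{3259}}{6518}\right) = - \frac{30 i \sqrt{3259}}{3259} \approx - 0.52551 i$)
$\frac{30418}{p{\left(137 \right)}} + \frac{o}{33041} = \frac{30418}{\frac{1}{137} \frac{1}{1 + 137} \left(1 - 137^{2} - 137^{3}\right)} + \frac{\left(- \frac{30}{3259}\right) i \sqrt{3259}}{33041} = \frac{30418}{\frac{1}{137} \cdot \frac{1}{138} \left(1 - 18769 - 2571353\right)} + - \frac{30 i \sqrt{3259}}{3259} \cdot \frac{1}{33041} = \frac{30418}{\frac{1}{137} \cdot \frac{1}{138} \left(1 - 18769 - 2571353\right)} - \frac{30 i \sqrt{3259}}{107680619} = \frac{30418}{\frac{1}{137} \cdot \frac{1}{138} \left(-2590121\right)} - \frac{30 i \sqrt{3259}}{107680619} = \frac{30418}{- \frac{2590121}{18906}} - \frac{30 i \sqrt{3259}}{107680619} = 30418 \left(- \frac{18906}{2590121}\right) - \frac{30 i \sqrt{3259}}{107680619} = - \frac{575082708}{2590121} - \frac{30 i \sqrt{3259}}{107680619}$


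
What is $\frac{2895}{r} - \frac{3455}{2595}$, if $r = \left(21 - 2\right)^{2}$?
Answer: $\frac{1253054}{187359} \approx 6.688$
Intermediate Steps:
$r = 361$ ($r = 19^{2} = 361$)
$\frac{2895}{r} - \frac{3455}{2595} = \frac{2895}{361} - \frac{3455}{2595} = 2895 \cdot \frac{1}{361} - \frac{691}{519} = \frac{2895}{361} - \frac{691}{519} = \frac{1253054}{187359}$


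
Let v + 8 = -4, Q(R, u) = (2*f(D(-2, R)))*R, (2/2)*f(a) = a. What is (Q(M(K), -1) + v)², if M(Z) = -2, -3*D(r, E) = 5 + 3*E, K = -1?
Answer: 1600/9 ≈ 177.78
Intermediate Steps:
D(r, E) = -5/3 - E (D(r, E) = -(5 + 3*E)/3 = -5/3 - E)
f(a) = a
Q(R, u) = R*(-10/3 - 2*R) (Q(R, u) = (2*(-5/3 - R))*R = (-10/3 - 2*R)*R = R*(-10/3 - 2*R))
v = -12 (v = -8 - 4 = -12)
(Q(M(K), -1) + v)² = (-⅔*(-2)*(5 + 3*(-2)) - 12)² = (-⅔*(-2)*(5 - 6) - 12)² = (-⅔*(-2)*(-1) - 12)² = (-4/3 - 12)² = (-40/3)² = 1600/9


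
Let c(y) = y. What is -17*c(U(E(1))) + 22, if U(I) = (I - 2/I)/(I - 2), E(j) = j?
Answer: 5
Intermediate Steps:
U(I) = (I - 2/I)/(-2 + I)
-17*c(U(E(1))) + 22 = -17*(-2 + 1**2)/(1*(-2 + 1)) + 22 = -17*(-2 + 1)/(-1) + 22 = -17*(-1)*(-1) + 22 = -17*1 + 22 = -17 + 22 = 5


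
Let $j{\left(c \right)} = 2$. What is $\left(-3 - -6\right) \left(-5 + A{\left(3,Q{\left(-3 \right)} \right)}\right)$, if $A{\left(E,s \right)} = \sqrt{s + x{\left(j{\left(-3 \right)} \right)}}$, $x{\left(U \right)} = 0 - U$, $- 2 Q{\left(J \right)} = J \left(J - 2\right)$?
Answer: $-15 + \frac{3 i \sqrt{38}}{2} \approx -15.0 + 9.2466 i$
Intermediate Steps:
$Q{\left(J \right)} = - \frac{J \left(-2 + J\right)}{2}$ ($Q{\left(J \right)} = - \frac{J \left(J - 2\right)}{2} = - \frac{J \left(-2 + J\right)}{2}$)
$x{\left(U \right)} = - U$
$A{\left(E,s \right)} = \sqrt{-2 + s}$ ($A{\left(E,s \right)} = \sqrt{s - 2} = \sqrt{-2 + s}$)
$\left(-3 - -6\right) \left(-5 + A{\left(3,Q{\left(-3 \right)} \right)}\right) = \left(-3 - -6\right) \left(-5 + \sqrt{-2 + \frac{1}{2} \left(-3\right) \left(2 - -3\right)}\right) = \left(-3 + 6\right) \left(-5 + \sqrt{-2 + \frac{1}{2} \left(-3\right) \left(2 + 3\right)}\right) = 3 \left(-5 + \sqrt{-2 + \frac{1}{2} \left(-3\right) 5}\right) = 3 \left(-5 + \sqrt{-2 - \frac{15}{2}}\right) = 3 \left(-5 + \sqrt{- \frac{19}{2}}\right) = 3 \left(-5 + \frac{i \sqrt{38}}{2}\right) = -15 + \frac{3 i \sqrt{38}}{2}$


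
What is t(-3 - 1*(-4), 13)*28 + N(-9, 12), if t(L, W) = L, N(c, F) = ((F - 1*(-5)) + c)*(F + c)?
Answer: 52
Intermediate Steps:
N(c, F) = (F + c)*(5 + F + c) (N(c, F) = ((F + 5) + c)*(F + c) = ((5 + F) + c)*(F + c) = (5 + F + c)*(F + c) = (F + c)*(5 + F + c))
t(-3 - 1*(-4), 13)*28 + N(-9, 12) = (-3 - 1*(-4))*28 + (12**2 + (-9)**2 + 5*12 + 5*(-9) + 2*12*(-9)) = (-3 + 4)*28 + (144 + 81 + 60 - 45 - 216) = 1*28 + 24 = 28 + 24 = 52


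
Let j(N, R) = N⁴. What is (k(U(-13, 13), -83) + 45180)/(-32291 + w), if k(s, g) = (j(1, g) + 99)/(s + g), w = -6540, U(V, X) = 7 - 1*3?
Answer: -3569120/3067649 ≈ -1.1635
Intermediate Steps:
U(V, X) = 4 (U(V, X) = 7 - 3 = 4)
k(s, g) = 100/(g + s) (k(s, g) = (1⁴ + 99)/(s + g) = (1 + 99)/(g + s) = 100/(g + s))
(k(U(-13, 13), -83) + 45180)/(-32291 + w) = (100/(-83 + 4) + 45180)/(-32291 - 6540) = (100/(-79) + 45180)/(-38831) = (100*(-1/79) + 45180)*(-1/38831) = (-100/79 + 45180)*(-1/38831) = (3569120/79)*(-1/38831) = -3569120/3067649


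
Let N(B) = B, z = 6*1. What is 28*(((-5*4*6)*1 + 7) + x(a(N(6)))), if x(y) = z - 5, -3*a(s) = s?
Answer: -3136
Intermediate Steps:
z = 6
a(s) = -s/3
x(y) = 1 (x(y) = 6 - 5 = 1)
28*(((-5*4*6)*1 + 7) + x(a(N(6)))) = 28*(((-5*4*6)*1 + 7) + 1) = 28*((-20*6*1 + 7) + 1) = 28*((-120*1 + 7) + 1) = 28*((-120 + 7) + 1) = 28*(-113 + 1) = 28*(-112) = -3136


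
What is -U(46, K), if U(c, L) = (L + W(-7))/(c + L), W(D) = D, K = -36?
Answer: 43/10 ≈ 4.3000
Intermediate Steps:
U(c, L) = (-7 + L)/(L + c) (U(c, L) = (L - 7)/(c + L) = (-7 + L)/(L + c))
-U(46, K) = -(-7 - 36)/(-36 + 46) = -(-43)/10 = -1*(-43/10) = 43/10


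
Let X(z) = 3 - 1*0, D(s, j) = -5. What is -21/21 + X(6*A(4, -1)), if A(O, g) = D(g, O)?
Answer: 2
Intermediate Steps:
A(O, g) = -5
X(z) = 3 (X(z) = 3 + 0 = 3)
-21/21 + X(6*A(4, -1)) = -21/21 + 3 = -21*1/21 + 3 = -1 + 3 = 2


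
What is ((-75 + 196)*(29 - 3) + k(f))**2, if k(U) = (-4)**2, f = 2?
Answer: 9998244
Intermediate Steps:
k(U) = 16
((-75 + 196)*(29 - 3) + k(f))**2 = ((-75 + 196)*(29 - 3) + 16)**2 = (121*26 + 16)**2 = (3146 + 16)**2 = 3162**2 = 9998244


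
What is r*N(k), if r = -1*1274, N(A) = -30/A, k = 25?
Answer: 7644/5 ≈ 1528.8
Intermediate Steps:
r = -1274
r*N(k) = -(-38220)/25 = -1274*(-6/5) = 7644/5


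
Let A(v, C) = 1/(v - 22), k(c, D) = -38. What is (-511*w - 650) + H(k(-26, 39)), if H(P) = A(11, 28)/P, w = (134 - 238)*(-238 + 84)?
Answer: -3421257267/418 ≈ -8.1848e+6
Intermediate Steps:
w = 16016 (w = -104*(-154) = 16016)
A(v, C) = 1/(-22 + v)
H(P) = -1/(11*P) (H(P) = 1/((-22 + 11)*P) = 1/((-11)*P) = -1/(11*P))
(-511*w - 650) + H(k(-26, 39)) = (-511*16016 - 650) - 1/11/(-38) = (-8184176 - 650) - 1/11*(-1/38) = -8184826 + 1/418 = -3421257267/418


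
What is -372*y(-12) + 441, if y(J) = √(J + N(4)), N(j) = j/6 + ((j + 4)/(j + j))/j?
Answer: 441 - 62*I*√399 ≈ 441.0 - 1238.4*I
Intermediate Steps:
N(j) = j/6 + (4 + j)/(2*j²) (N(j) = j*(⅙) + ((4 + j)/((2*j)))/j = j/6 + ((4 + j)*(1/(2*j)))/j = j/6 + ((4 + j)/(2*j))/j = j/6 + (4 + j)/(2*j²))
y(J) = √(11/12 + J) (y(J) = √(J + (⅙)*(12 + 4³ + 3*4)/4²) = √(J + (⅙)*(1/16)*(12 + 64 + 12)) = √(J + (⅙)*(1/16)*88) = √(J + 11/12) = √(11/12 + J))
-372*y(-12) + 441 = -62*√(33 + 36*(-12)) + 441 = -62*√(33 - 432) + 441 = -62*√(-399) + 441 = -62*I*√399 + 441 = 441 - 62*I*√399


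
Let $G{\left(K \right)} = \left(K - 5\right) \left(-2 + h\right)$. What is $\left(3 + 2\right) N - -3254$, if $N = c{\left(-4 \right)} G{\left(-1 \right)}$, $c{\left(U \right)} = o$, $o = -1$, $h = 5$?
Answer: $3344$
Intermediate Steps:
$c{\left(U \right)} = -1$
$G{\left(K \right)} = -15 + 3 K$ ($G{\left(K \right)} = \left(K - 5\right) \left(-2 + 5\right) = \left(-5 + K\right) 3 = -15 + 3 K$)
$N = 18$ ($N = - (-15 + 3 \left(-1\right)) = - (-15 - 3) = \left(-1\right) \left(-18\right) = 18$)
$\left(3 + 2\right) N - -3254 = \left(3 + 2\right) 18 - -3254 = 5 \cdot 18 + 3254 = 90 + 3254 = 3344$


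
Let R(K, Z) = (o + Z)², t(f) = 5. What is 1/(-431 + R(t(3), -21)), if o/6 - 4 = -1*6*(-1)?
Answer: 1/1090 ≈ 0.00091743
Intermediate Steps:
o = 60 (o = 24 + 6*(-1*6*(-1)) = 24 + 6*(-6*(-1)) = 24 + 6*6 = 24 + 36 = 60)
R(K, Z) = (60 + Z)²
1/(-431 + R(t(3), -21)) = 1/(-431 + (60 - 21)²) = 1/(-431 + 39²) = 1/(-431 + 1521) = 1/1090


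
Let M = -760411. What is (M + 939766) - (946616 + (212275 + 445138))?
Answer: -1424674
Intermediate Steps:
(M + 939766) - (946616 + (212275 + 445138)) = (-760411 + 939766) - (946616 + (212275 + 445138)) = 179355 - (946616 + 657413) = 179355 - 1*1604029 = 179355 - 1604029 = -1424674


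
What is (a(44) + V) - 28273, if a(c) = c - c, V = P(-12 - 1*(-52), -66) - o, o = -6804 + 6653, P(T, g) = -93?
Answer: -28215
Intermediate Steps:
o = -151
V = 58 (V = -93 - 1*(-151) = -93 + 151 = 58)
a(c) = 0
(a(44) + V) - 28273 = (0 + 58) - 28273 = 58 - 28273 = -28215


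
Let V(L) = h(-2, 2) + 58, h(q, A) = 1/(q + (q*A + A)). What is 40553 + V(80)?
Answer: 162443/4 ≈ 40611.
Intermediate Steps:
h(q, A) = 1/(A + q + A*q) (h(q, A) = 1/(q + (A*q + A)) = 1/(q + (A + A*q)) = 1/(A + q + A*q))
V(L) = 231/4 (V(L) = 1/(2 - 2 + 2*(-2)) + 58 = 1/(2 - 2 - 4) + 58 = 1/(-4) + 58 = -¼ + 58 = 231/4)
40553 + V(80) = 40553 + 231/4 = 162443/4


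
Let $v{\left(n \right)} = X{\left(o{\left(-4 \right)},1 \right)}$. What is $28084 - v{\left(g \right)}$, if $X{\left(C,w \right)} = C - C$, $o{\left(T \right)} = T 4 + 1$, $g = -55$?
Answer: $28084$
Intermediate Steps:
$o{\left(T \right)} = 1 + 4 T$ ($o{\left(T \right)} = 4 T + 1 = 1 + 4 T$)
$X{\left(C,w \right)} = 0$
$v{\left(n \right)} = 0$
$28084 - v{\left(g \right)} = 28084 - 0 = 28084 + 0 = 28084$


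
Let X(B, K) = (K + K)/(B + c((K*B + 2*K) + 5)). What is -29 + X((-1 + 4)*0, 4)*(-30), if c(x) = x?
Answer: -617/13 ≈ -47.462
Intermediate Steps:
X(B, K) = 2*K/(5 + B + 2*K + B*K) (X(B, K) = (K + K)/(B + ((K*B + 2*K) + 5)) = (2*K)/(B + ((B*K + 2*K) + 5)) = (2*K)/(B + ((2*K + B*K) + 5)) = (2*K)/(B + (5 + 2*K + B*K)) = (2*K)/(5 + B + 2*K + B*K) = 2*K/(5 + B + 2*K + B*K))
-29 + X((-1 + 4)*0, 4)*(-30) = -29 + (2*4/(5 + (-1 + 4)*0 + 2*4 + ((-1 + 4)*0)*4))*(-30) = -29 + (2*4/(5 + 3*0 + 8 + (3*0)*4))*(-30) = -29 + (2*4/(5 + 0 + 8 + 0*4))*(-30) = -29 + (2*4/(5 + 0 + 8 + 0))*(-30) = -29 + (2*4/13)*(-30) = -29 + (2*4*(1/13))*(-30) = -29 + (8/13)*(-30) = -29 - 240/13 = -617/13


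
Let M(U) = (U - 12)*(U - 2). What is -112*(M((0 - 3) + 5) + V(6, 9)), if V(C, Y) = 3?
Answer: -336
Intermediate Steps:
M(U) = (-12 + U)*(-2 + U)
-112*(M((0 - 3) + 5) + V(6, 9)) = -112*((24 + ((0 - 3) + 5)**2 - 14*((0 - 3) + 5)) + 3) = -112*((24 + (-3 + 5)**2 - 14*(-3 + 5)) + 3) = -112*((24 + 2**2 - 14*2) + 3) = -112*((24 + 4 - 28) + 3) = -112*(0 + 3) = -112*3 = -336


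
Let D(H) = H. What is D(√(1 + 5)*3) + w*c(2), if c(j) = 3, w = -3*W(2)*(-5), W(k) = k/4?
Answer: 45/2 + 3*√6 ≈ 29.848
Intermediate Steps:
W(k) = k/4 (W(k) = k*(¼) = k/4)
w = 15/2 (w = -3*2/4*(-5) = -3*½*(-5) = -3/2*(-5) = 15/2 ≈ 7.5000)
D(√(1 + 5)*3) + w*c(2) = √(1 + 5)*3 + (15/2)*3 = √6*3 + 45/2 = 3*√6 + 45/2 = 45/2 + 3*√6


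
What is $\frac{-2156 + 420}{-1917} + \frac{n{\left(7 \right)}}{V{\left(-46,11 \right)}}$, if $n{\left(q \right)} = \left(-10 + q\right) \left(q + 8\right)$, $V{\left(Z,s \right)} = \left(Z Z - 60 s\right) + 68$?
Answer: $\frac{853133}{973836} \approx 0.87605$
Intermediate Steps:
$V{\left(Z,s \right)} = 68 + Z^{2} - 60 s$ ($V{\left(Z,s \right)} = \left(Z^{2} - 60 s\right) + 68 = 68 + Z^{2} - 60 s$)
$n{\left(q \right)} = \left(-10 + q\right) \left(8 + q\right)$
$\frac{-2156 + 420}{-1917} + \frac{n{\left(7 \right)}}{V{\left(-46,11 \right)}} = \frac{-2156 + 420}{-1917} + \frac{-80 + 7^{2} - 14}{68 + \left(-46\right)^{2} - 660} = \left(-1736\right) \left(- \frac{1}{1917}\right) + \frac{-80 + 49 - 14}{68 + 2116 - 660} = \frac{1736}{1917} - \frac{45}{1524} = \frac{1736}{1917} - \frac{15}{508} = \frac{853133}{973836}$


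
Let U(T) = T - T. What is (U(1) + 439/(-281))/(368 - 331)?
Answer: -439/10397 ≈ -0.042224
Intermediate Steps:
U(T) = 0
(U(1) + 439/(-281))/(368 - 331) = (0 + 439/(-281))/(368 - 331) = (0 + 439*(-1/281))/37 = (0 - 439/281)*(1/37) = -439/281*1/37 = -439/10397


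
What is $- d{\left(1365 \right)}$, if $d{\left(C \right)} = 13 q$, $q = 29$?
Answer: $-377$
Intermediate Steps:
$d{\left(C \right)} = 377$ ($d{\left(C \right)} = 13 \cdot 29 = 377$)
$- d{\left(1365 \right)} = \left(-1\right) 377 = -377$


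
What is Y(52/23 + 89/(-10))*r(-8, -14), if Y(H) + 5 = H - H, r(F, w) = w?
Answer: 70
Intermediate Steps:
Y(H) = -5 (Y(H) = -5 + (H - H) = -5 + 0 = -5)
Y(52/23 + 89/(-10))*r(-8, -14) = -5*(-14) = 70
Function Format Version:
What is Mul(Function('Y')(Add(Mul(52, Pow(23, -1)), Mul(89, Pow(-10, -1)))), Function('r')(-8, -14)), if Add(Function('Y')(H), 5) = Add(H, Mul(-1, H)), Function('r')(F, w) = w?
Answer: 70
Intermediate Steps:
Function('Y')(H) = -5 (Function('Y')(H) = Add(-5, Add(H, Mul(-1, H))) = Add(-5, 0) = -5)
Mul(Function('Y')(Add(Mul(52, Pow(23, -1)), Mul(89, Pow(-10, -1)))), Function('r')(-8, -14)) = Mul(-5, -14) = 70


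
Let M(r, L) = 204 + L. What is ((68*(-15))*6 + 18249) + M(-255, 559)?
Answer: 12892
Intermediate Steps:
((68*(-15))*6 + 18249) + M(-255, 559) = ((68*(-15))*6 + 18249) + (204 + 559) = (-1020*6 + 18249) + 763 = (-6120 + 18249) + 763 = 12129 + 763 = 12892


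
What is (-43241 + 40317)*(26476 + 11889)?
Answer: -112179260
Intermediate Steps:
(-43241 + 40317)*(26476 + 11889) = -2924*38365 = -112179260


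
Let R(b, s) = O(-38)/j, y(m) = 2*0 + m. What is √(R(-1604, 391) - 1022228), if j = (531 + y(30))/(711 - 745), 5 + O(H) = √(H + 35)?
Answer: √(-1113205962 - 66*I*√3)/33 ≈ 5.1913e-5 - 1011.1*I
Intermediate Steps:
O(H) = -5 + √(35 + H) (O(H) = -5 + √(H + 35) = -5 + √(35 + H))
y(m) = m (y(m) = 0 + m = m)
j = -33/2 (j = (531 + 30)/(711 - 745) = 561/(-34) = 561*(-1/34) = -33/2 ≈ -16.500)
R(b, s) = 10/33 - 2*I*√3/33 (R(b, s) = (-5 + √(35 - 38))/(-33/2) = (-5 + √(-3))*(-2/33) = (-5 + I*√3)*(-2/33) = 10/33 - 2*I*√3/33)
√(R(-1604, 391) - 1022228) = √((10/33 - 2*I*√3/33) - 1022228) = √(-33733514/33 - 2*I*√3/33)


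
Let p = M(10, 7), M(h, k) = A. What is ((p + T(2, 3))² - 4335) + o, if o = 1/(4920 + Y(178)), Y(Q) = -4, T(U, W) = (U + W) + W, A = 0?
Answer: -20996235/4916 ≈ -4271.0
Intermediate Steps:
M(h, k) = 0
T(U, W) = U + 2*W
p = 0
o = 1/4916 (o = 1/(4920 - 4) = 1/4916 ≈ 0.00020342)
((p + T(2, 3))² - 4335) + o = ((0 + (2 + 2*3))² - 4335) + 1/4916 = ((0 + (2 + 6))² - 4335) + 1/4916 = ((0 + 8)² - 4335) + 1/4916 = (8² - 4335) + 1/4916 = (64 - 4335) + 1/4916 = -4271 + 1/4916 = -20996235/4916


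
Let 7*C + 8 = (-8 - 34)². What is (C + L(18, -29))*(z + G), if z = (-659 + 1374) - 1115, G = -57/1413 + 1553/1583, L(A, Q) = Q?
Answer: -462073119142/5219151 ≈ -88534.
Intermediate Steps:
C = 1756/7 (C = -8/7 + (-8 - 34)²/7 = -8/7 + (⅐)*(-42)² = -8/7 + (⅐)*1764 = -8/7 + 252 = 1756/7 ≈ 250.86)
G = 701386/745593 (G = -57*1/1413 + 1553*(1/1583) = -19/471 + 1553/1583 = 701386/745593 ≈ 0.94071)
z = -400 (z = 715 - 1115 = -400)
(C + L(18, -29))*(z + G) = (1756/7 - 29)*(-400 + 701386/745593) = (1553/7)*(-297535814/745593) = -462073119142/5219151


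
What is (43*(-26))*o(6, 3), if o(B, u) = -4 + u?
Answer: 1118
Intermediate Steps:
(43*(-26))*o(6, 3) = (43*(-26))*(-4 + 3) = -1118*(-1) = 1118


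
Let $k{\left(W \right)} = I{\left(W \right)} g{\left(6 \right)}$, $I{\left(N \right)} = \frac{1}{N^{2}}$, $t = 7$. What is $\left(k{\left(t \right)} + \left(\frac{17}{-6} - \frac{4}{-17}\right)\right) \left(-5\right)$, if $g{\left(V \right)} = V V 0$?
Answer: $\frac{1325}{102} \approx 12.99$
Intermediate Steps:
$I{\left(N \right)} = \frac{1}{N^{2}}$
$g{\left(V \right)} = 0$ ($g{\left(V \right)} = V^{2} \cdot 0 = 0$)
$k{\left(W \right)} = 0$ ($k{\left(W \right)} = \frac{1}{W^{2}} \cdot 0 = 0$)
$\left(k{\left(t \right)} + \left(\frac{17}{-6} - \frac{4}{-17}\right)\right) \left(-5\right) = \left(0 + \left(\frac{17}{-6} - \frac{4}{-17}\right)\right) \left(-5\right) = \left(0 + \left(17 \left(- \frac{1}{6}\right) - - \frac{4}{17}\right)\right) \left(-5\right) = \left(0 + \left(- \frac{17}{6} + \frac{4}{17}\right)\right) \left(-5\right) = \left(0 - \frac{265}{102}\right) \left(-5\right) = \left(- \frac{265}{102}\right) \left(-5\right) = \frac{1325}{102}$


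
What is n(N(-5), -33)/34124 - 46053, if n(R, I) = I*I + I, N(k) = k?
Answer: -392877879/8531 ≈ -46053.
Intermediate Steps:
n(R, I) = I + I**2 (n(R, I) = I**2 + I = I + I**2)
n(N(-5), -33)/34124 - 46053 = -33*(1 - 33)/34124 - 46053 = -33*(-32)*(1/34124) - 46053 = 1056*(1/34124) - 46053 = 264/8531 - 46053 = -392877879/8531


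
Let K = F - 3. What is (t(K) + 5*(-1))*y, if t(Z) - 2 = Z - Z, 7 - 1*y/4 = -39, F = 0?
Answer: -552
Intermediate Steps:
y = 184 (y = 28 - 4*(-39) = 28 + 156 = 184)
K = -3 (K = 0 - 3 = -3)
t(Z) = 2 (t(Z) = 2 + (Z - Z) = 2 + 0 = 2)
(t(K) + 5*(-1))*y = (2 + 5*(-1))*184 = (2 - 5)*184 = -3*184 = -552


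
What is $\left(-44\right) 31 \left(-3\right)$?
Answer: $4092$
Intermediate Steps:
$\left(-44\right) 31 \left(-3\right) = \left(-1364\right) \left(-3\right) = 4092$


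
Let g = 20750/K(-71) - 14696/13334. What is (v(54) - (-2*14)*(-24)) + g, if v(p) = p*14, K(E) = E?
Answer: -99099970/473357 ≈ -209.36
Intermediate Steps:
v(p) = 14*p
g = -138861958/473357 (g = 20750/(-71) - 14696/13334 = 20750*(-1/71) - 14696*1/13334 = -20750/71 - 7348/6667 = -138861958/473357 ≈ -293.36)
(v(54) - (-2*14)*(-24)) + g = (14*54 - (-2*14)*(-24)) - 138861958/473357 = (756 - (-28)*(-24)) - 138861958/473357 = (756 - 1*672) - 138861958/473357 = (756 - 672) - 138861958/473357 = 84 - 138861958/473357 = -99099970/473357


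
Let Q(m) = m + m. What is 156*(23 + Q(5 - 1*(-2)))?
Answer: 5772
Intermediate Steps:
Q(m) = 2*m
156*(23 + Q(5 - 1*(-2))) = 156*(23 + 2*(5 - 1*(-2))) = 156*(23 + 2*(5 + 2)) = 156*(23 + 2*7) = 156*(23 + 14) = 156*37 = 5772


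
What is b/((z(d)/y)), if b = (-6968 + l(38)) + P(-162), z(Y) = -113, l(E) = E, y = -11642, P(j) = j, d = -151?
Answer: -82565064/113 ≈ -7.3066e+5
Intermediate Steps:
b = -7092 (b = (-6968 + 38) - 162 = -6930 - 162 = -7092)
b/((z(d)/y)) = -7092/((-113/(-11642))) = -7092/((-113*(-1/11642))) = -7092/113/11642 = -7092*11642/113 = -82565064/113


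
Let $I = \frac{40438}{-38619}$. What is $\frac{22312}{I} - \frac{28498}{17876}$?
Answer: $- \frac{3851078495563}{180717422} \approx -21310.0$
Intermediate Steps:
$I = - \frac{40438}{38619}$ ($I = 40438 \left(- \frac{1}{38619}\right) = - \frac{40438}{38619} \approx -1.0471$)
$\frac{22312}{I} - \frac{28498}{17876} = \frac{22312}{- \frac{40438}{38619}} - \frac{28498}{17876} = 22312 \left(- \frac{38619}{40438}\right) - \frac{14249}{8938} = - \frac{430833564}{20219} - \frac{14249}{8938} = - \frac{3851078495563}{180717422}$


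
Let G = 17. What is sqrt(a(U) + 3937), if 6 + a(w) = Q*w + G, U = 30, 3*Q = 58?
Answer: 4*sqrt(283) ≈ 67.290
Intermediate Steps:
Q = 58/3 (Q = (1/3)*58 = 58/3 ≈ 19.333)
a(w) = 11 + 58*w/3 (a(w) = -6 + (58*w/3 + 17) = -6 + (17 + 58*w/3) = 11 + 58*w/3)
sqrt(a(U) + 3937) = sqrt((11 + (58/3)*30) + 3937) = sqrt((11 + 580) + 3937) = sqrt(591 + 3937) = sqrt(4528) = 4*sqrt(283)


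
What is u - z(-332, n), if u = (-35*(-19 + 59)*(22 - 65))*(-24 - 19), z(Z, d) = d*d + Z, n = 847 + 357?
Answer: -4037884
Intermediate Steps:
n = 1204
z(Z, d) = Z + d**2 (z(Z, d) = d**2 + Z = Z + d**2)
u = -2588600 (u = -1400*(-43)*(-43) = -35*(-1720)*(-43) = 60200*(-43) = -2588600)
u - z(-332, n) = -2588600 - (-332 + 1204**2) = -2588600 - (-332 + 1449616) = -2588600 - 1*1449284 = -2588600 - 1449284 = -4037884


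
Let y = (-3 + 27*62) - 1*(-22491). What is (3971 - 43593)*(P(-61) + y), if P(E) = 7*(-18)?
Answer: -952354392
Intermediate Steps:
y = 24162 (y = (-3 + 1674) + 22491 = 1671 + 22491 = 24162)
P(E) = -126
(3971 - 43593)*(P(-61) + y) = (3971 - 43593)*(-126 + 24162) = -39622*24036 = -952354392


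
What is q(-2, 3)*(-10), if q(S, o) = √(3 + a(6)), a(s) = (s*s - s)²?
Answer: -10*√903 ≈ -300.50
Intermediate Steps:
a(s) = (s² - s)²
q(S, o) = √903 (q(S, o) = √(3 + 6²*(-1 + 6)²) = √(3 + 36*5²) = √(3 + 36*25) = √(3 + 900) = √903)
q(-2, 3)*(-10) = √903*(-10) = -10*√903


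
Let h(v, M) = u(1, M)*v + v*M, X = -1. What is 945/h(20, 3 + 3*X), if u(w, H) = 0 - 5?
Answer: -189/20 ≈ -9.4500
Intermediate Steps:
u(w, H) = -5
h(v, M) = -5*v + M*v (h(v, M) = -5*v + v*M = -5*v + M*v)
945/h(20, 3 + 3*X) = 945/((20*(-5 + (3 + 3*(-1))))) = 945/((20*(-5 + (3 - 3)))) = 945/((20*(-5 + 0))) = 945/((20*(-5))) = 945/(-100) = 945*(-1/100) = -189/20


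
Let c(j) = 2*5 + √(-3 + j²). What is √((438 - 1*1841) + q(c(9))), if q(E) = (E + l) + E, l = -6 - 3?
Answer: √(-1392 + 2*√78) ≈ 37.072*I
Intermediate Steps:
l = -9
c(j) = 10 + √(-3 + j²)
q(E) = -9 + 2*E (q(E) = (E - 9) + E = (-9 + E) + E = -9 + 2*E)
√((438 - 1*1841) + q(c(9))) = √((438 - 1*1841) + (-9 + 2*(10 + √(-3 + 9²)))) = √((438 - 1841) + (-9 + 2*(10 + √(-3 + 81)))) = √(-1403 + (-9 + 2*(10 + √78))) = √(-1403 + (-9 + (20 + 2*√78))) = √(-1403 + (11 + 2*√78)) = √(-1392 + 2*√78)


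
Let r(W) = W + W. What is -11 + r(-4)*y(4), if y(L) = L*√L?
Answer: -75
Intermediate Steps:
r(W) = 2*W
y(L) = L^(3/2)
-11 + r(-4)*y(4) = -11 + (2*(-4))*4^(3/2) = -11 - 8*8 = -11 - 64 = -75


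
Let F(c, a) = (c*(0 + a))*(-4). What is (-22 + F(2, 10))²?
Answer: 10404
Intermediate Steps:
F(c, a) = -4*a*c (F(c, a) = (c*a)*(-4) = (a*c)*(-4) = -4*a*c)
(-22 + F(2, 10))² = (-22 - 4*10*2)² = (-22 - 80)² = (-102)² = 10404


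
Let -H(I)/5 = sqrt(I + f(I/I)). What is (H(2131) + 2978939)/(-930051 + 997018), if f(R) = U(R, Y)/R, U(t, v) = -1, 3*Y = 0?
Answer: 2978939/66967 - 5*sqrt(2130)/66967 ≈ 44.480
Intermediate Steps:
Y = 0 (Y = (1/3)*0 = 0)
f(R) = -1/R
H(I) = -5*sqrt(-1 + I) (H(I) = -5*sqrt(I - 1/(I/I)) = -5*sqrt(I - 1/1) = -5*sqrt(I - 1*1) = -5*sqrt(I - 1) = -5*sqrt(-1 + I))
(H(2131) + 2978939)/(-930051 + 997018) = (-5*sqrt(-1 + 2131) + 2978939)/(-930051 + 997018) = (-5*sqrt(2130) + 2978939)/66967 = (2978939 - 5*sqrt(2130))*(1/66967) = 2978939/66967 - 5*sqrt(2130)/66967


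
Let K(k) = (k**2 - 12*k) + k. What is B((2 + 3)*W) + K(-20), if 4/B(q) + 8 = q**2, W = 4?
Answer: 60761/98 ≈ 620.01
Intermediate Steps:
K(k) = k**2 - 11*k
B(q) = 4/(-8 + q**2)
B((2 + 3)*W) + K(-20) = 4/(-8 + ((2 + 3)*4)**2) - 20*(-11 - 20) = 4/(-8 + (5*4)**2) - 20*(-31) = 4/(-8 + 20**2) + 620 = 4/(-8 + 400) + 620 = 4/392 + 620 = 4*(1/392) + 620 = 1/98 + 620 = 60761/98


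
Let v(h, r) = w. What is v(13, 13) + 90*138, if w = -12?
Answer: 12408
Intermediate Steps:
v(h, r) = -12
v(13, 13) + 90*138 = -12 + 90*138 = -12 + 12420 = 12408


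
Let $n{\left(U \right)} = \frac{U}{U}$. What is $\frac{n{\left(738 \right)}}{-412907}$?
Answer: $- \frac{1}{412907} \approx -2.4219 \cdot 10^{-6}$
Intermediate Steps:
$n{\left(U \right)} = 1$
$\frac{n{\left(738 \right)}}{-412907} = 1 \frac{1}{-412907} = 1 \left(- \frac{1}{412907}\right) = - \frac{1}{412907}$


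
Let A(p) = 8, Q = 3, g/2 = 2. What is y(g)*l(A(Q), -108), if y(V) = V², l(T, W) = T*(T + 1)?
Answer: 1152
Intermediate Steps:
g = 4 (g = 2*2 = 4)
l(T, W) = T*(1 + T)
y(g)*l(A(Q), -108) = 4²*(8*(1 + 8)) = 16*(8*9) = 16*72 = 1152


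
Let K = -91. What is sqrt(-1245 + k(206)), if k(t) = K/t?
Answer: I*sqrt(52851566)/206 ≈ 35.291*I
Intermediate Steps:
k(t) = -91/t
sqrt(-1245 + k(206)) = sqrt(-1245 - 91/206) = sqrt(-256561/206) = I*sqrt(52851566)/206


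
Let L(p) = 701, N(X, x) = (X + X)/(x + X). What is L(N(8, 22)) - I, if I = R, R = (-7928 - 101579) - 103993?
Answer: 214201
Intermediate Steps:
R = -213500 (R = -109507 - 103993 = -213500)
N(X, x) = 2*X/(X + x) (N(X, x) = (2*X)/(X + x) = 2*X/(X + x))
I = -213500
L(N(8, 22)) - I = 701 - 1*(-213500) = 701 + 213500 = 214201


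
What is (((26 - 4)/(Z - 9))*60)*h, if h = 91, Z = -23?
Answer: -15015/4 ≈ -3753.8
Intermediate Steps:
(((26 - 4)/(Z - 9))*60)*h = (((26 - 4)/(-23 - 9))*60)*91 = ((22/(-32))*60)*91 = ((22*(-1/32))*60)*91 = -11/16*60*91 = -165/4*91 = -15015/4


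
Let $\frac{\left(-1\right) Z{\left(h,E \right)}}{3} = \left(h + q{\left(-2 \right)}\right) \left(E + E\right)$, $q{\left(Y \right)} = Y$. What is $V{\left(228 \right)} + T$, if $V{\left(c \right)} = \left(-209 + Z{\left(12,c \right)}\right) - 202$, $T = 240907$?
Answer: $226816$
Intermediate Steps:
$Z{\left(h,E \right)} = - 6 E \left(-2 + h\right)$ ($Z{\left(h,E \right)} = - 3 \left(h - 2\right) \left(E + E\right) = - 3 \left(-2 + h\right) 2 E = - 3 \cdot 2 E \left(-2 + h\right) = - 6 E \left(-2 + h\right)$)
$V{\left(c \right)} = -411 - 60 c$ ($V{\left(c \right)} = \left(-209 + 6 c \left(2 - 12\right)\right) - 202 = \left(-209 + 6 c \left(-10\right)\right) - 202 = \left(-209 - 60 c\right) - 202 = -411 - 60 c$)
$V{\left(228 \right)} + T = \left(-411 - 13680\right) + 240907 = -14091 + 240907 = 226816$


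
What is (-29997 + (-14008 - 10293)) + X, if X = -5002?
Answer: -59300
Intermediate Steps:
(-29997 + (-14008 - 10293)) + X = (-29997 + (-14008 - 10293)) - 5002 = (-29997 - 24301) - 5002 = -54298 - 5002 = -59300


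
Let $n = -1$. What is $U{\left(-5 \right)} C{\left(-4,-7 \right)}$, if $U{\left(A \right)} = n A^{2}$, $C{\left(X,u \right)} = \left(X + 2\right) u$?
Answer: $-350$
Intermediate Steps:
$C{\left(X,u \right)} = u \left(2 + X\right)$ ($C{\left(X,u \right)} = \left(2 + X\right) u = u \left(2 + X\right)$)
$U{\left(A \right)} = - A^{2}$
$U{\left(-5 \right)} C{\left(-4,-7 \right)} = - \left(-5\right)^{2} \left(- 7 \left(2 - 4\right)\right) = \left(-1\right) 25 \left(\left(-7\right) \left(-2\right)\right) = \left(-25\right) 14 = -350$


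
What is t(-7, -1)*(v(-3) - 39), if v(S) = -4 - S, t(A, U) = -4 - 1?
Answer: 200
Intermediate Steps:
t(A, U) = -5
t(-7, -1)*(v(-3) - 39) = -5*((-4 - 1*(-3)) - 39) = -5*((-4 + 3) - 39) = -5*(-1 - 39) = -5*(-40) = 200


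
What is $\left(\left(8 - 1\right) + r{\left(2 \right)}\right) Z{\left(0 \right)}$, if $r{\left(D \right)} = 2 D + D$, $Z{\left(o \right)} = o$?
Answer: $0$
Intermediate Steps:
$r{\left(D \right)} = 3 D$
$\left(\left(8 - 1\right) + r{\left(2 \right)}\right) Z{\left(0 \right)} = \left(\left(8 - 1\right) + 3 \cdot 2\right) 0 = \left(7 + 6\right) 0 = 13 \cdot 0 = 0$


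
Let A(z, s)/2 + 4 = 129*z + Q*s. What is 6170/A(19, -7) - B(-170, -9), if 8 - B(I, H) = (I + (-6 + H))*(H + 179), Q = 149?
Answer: -44163947/1404 ≈ -31456.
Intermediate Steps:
A(z, s) = -8 + 258*z + 298*s (A(z, s) = -8 + 2*(129*z + 149*s) = -8 + (258*z + 298*s) = -8 + 258*z + 298*s)
B(I, H) = 8 - (179 + H)*(-6 + H + I) (B(I, H) = 8 - (I + (-6 + H))*(H + 179) = 8 - (-6 + H + I)*(179 + H) = 8 - (179 + H)*(-6 + H + I))
6170/A(19, -7) - B(-170, -9) = 6170/(-8 + 258*19 + 298*(-7)) - (1082 - 1*(-9)² - 179*(-170) - 173*(-9) - 1*(-9)*(-170)) = 6170/(-8 + 4902 - 2086) - (1082 - 1*81 + 30430 + 1557 - 1530) = 6170/2808 - (1082 - 81 + 30430 + 1557 - 1530) = 6170*(1/2808) - 1*31458 = 3085/1404 - 31458 = -44163947/1404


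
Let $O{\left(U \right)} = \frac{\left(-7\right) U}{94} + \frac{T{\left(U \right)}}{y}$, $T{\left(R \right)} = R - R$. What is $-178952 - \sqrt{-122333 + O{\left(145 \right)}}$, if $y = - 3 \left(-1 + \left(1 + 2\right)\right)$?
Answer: $-178952 - \frac{3 i \sqrt{120114422}}{94} \approx -1.7895 \cdot 10^{5} - 349.78 i$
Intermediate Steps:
$T{\left(R \right)} = 0$
$y = -6$ ($y = - 3 \left(-1 + 3\right) = \left(-3\right) 2 = -6$)
$O{\left(U \right)} = - \frac{7 U}{94}$ ($O{\left(U \right)} = \frac{\left(-7\right) U}{94} + \frac{0}{-6} = - 7 U \frac{1}{94} + 0 \left(- \frac{1}{6}\right) = - \frac{7 U}{94} + 0 = - \frac{7 U}{94}$)
$-178952 - \sqrt{-122333 + O{\left(145 \right)}} = -178952 - \sqrt{-122333 - \frac{1015}{94}} = -178952 - \sqrt{- \frac{11500317}{94}} = -178952 - \frac{3 i \sqrt{120114422}}{94}$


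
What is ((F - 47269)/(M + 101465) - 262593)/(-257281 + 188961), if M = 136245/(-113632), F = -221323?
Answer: 3027605609054699/787697806263200 ≈ 3.8436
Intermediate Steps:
M = -136245/113632 (M = 136245*(-1/113632) = -136245/113632 ≈ -1.1990)
((F - 47269)/(M + 101465) - 262593)/(-257281 + 188961) = ((-221323 - 47269)/(-136245/113632 + 101465) - 262593)/(-257281 + 188961) = (-268592/11529534635/113632 - 262593)/(-68320) = (-268592*113632/11529534635 - 262593)*(-1/68320) = (-30520646144/11529534635 - 262593)*(-1/68320) = -3027605609054699/11529534635*(-1/68320) = 3027605609054699/787697806263200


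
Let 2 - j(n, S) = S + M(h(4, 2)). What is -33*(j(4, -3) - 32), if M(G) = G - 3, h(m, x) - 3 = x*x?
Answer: 1023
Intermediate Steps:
h(m, x) = 3 + x² (h(m, x) = 3 + x*x = 3 + x²)
M(G) = -3 + G
j(n, S) = -2 - S (j(n, S) = 2 - (S + (-3 + (3 + 2²))) = 2 - (S + (-3 + (3 + 4))) = 2 - (S + (-3 + 7)) = 2 - (S + 4) = 2 - (4 + S) = 2 + (-4 - S) = -2 - S)
-33*(j(4, -3) - 32) = -33*((-2 - 1*(-3)) - 32) = -33*((-2 + 3) - 32) = -33*(1 - 32) = -33*(-31) = 1023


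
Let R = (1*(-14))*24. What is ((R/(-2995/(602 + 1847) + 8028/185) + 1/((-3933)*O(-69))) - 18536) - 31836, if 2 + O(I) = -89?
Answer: -344511950692503275/6838272595791 ≈ -50380.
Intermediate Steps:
O(I) = -91 (O(I) = -2 - 89 = -91)
R = -336 (R = -14*24 = -336)
((R/(-2995/(602 + 1847) + 8028/185) + 1/((-3933)*O(-69))) - 18536) - 31836 = ((-336/(-2995/(602 + 1847) + 8028/185) + 1/(-3933*(-91))) - 18536) - 31836 = ((-336/(-2995/2449 + 8028*(1/185)) - 1/3933*(-1/91)) - 18536) - 31836 = ((-336/(-2995*1/2449 + 8028/185) + 1/357903) - 18536) - 31836 = ((-336/(-2995/2449 + 8028/185) + 1/357903) - 18536) - 31836 = ((-336/19106497/453065 + 1/357903) - 18536) - 31836 = ((-336*453065/19106497 + 1/357903) - 18536) - 31836 = ((-152229840/19106497 + 1/357903) - 18536) - 31836 = (-54483497319023/6838272595791 - 18536) - 31836 = -126808704332900999/6838272595791 - 31836 = -344511950692503275/6838272595791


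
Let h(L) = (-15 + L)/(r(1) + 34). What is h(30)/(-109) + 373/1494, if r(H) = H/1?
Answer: 280117/1139922 ≈ 0.24573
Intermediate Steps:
r(H) = H (r(H) = H*1 = H)
h(L) = -3/7 + L/35 (h(L) = (-15 + L)/(1 + 34) = (-15 + L)/35 = (-15 + L)*(1/35) = -3/7 + L/35)
h(30)/(-109) + 373/1494 = (-3/7 + (1/35)*30)/(-109) + 373/1494 = (-3/7 + 6/7)*(-1/109) + 373*(1/1494) = (3/7)*(-1/109) + 373/1494 = -3/763 + 373/1494 = 280117/1139922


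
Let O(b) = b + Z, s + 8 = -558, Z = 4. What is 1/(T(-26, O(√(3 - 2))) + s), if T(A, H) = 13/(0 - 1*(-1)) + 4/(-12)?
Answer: -3/1660 ≈ -0.0018072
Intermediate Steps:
s = -566 (s = -8 - 558 = -566)
O(b) = 4 + b (O(b) = b + 4 = 4 + b)
T(A, H) = 38/3 (T(A, H) = 13/(0 + 1) + 4*(-1/12) = 13/1 - ⅓ = 13*1 - ⅓ = 13 - ⅓ = 38/3)
1/(T(-26, O(√(3 - 2))) + s) = 1/(38/3 - 566) = 1/(-1660/3) = -3/1660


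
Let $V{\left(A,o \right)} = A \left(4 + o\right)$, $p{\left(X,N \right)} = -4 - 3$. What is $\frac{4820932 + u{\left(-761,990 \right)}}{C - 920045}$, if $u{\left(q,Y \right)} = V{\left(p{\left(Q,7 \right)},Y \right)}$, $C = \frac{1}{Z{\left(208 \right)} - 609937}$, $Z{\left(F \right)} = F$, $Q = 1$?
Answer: $- \frac{1467609776523}{280489058903} \approx -5.2323$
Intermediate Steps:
$C = - \frac{1}{609729}$ ($C = \frac{1}{208 - 609937} = \frac{1}{-609729} = - \frac{1}{609729} \approx -1.6401 \cdot 10^{-6}$)
$p{\left(X,N \right)} = -7$ ($p{\left(X,N \right)} = -4 - 3 = -7$)
$u{\left(q,Y \right)} = -28 - 7 Y$ ($u{\left(q,Y \right)} = - 7 \left(4 + Y\right) = -28 - 7 Y$)
$\frac{4820932 + u{\left(-761,990 \right)}}{C - 920045} = \frac{4820932 - 6958}{- \frac{1}{609729} - 920045} = \frac{4820932 - 6958}{- \frac{560978117806}{609729}} = \left(4820932 - 6958\right) \left(- \frac{609729}{560978117806}\right) = 4813974 \left(- \frac{609729}{560978117806}\right) = - \frac{1467609776523}{280489058903}$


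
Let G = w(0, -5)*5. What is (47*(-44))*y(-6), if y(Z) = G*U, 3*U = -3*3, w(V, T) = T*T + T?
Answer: 620400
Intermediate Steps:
w(V, T) = T + T**2 (w(V, T) = T**2 + T = T + T**2)
U = -3 (U = (-3*3)/3 = (1/3)*(-9) = -3)
G = 100 (G = -5*(1 - 5)*5 = -5*(-4)*5 = 20*5 = 100)
y(Z) = -300 (y(Z) = 100*(-3) = -300)
(47*(-44))*y(-6) = (47*(-44))*(-300) = -2068*(-300) = 620400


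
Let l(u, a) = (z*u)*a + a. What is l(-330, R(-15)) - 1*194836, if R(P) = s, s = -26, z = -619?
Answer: -5505882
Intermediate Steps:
R(P) = -26
l(u, a) = a - 619*a*u (l(u, a) = (-619*u)*a + a = -619*a*u + a = a - 619*a*u)
l(-330, R(-15)) - 1*194836 = -26*(1 - 619*(-330)) - 1*194836 = -26*(1 + 204270) - 194836 = -26*204271 - 194836 = -5311046 - 194836 = -5505882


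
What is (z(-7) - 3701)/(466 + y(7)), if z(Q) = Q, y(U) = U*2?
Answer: -309/40 ≈ -7.7250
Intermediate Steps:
y(U) = 2*U
(z(-7) - 3701)/(466 + y(7)) = (-7 - 3701)/(466 + 2*7) = -3708/(466 + 14) = -3708/480 = -3708*1/480 = -309/40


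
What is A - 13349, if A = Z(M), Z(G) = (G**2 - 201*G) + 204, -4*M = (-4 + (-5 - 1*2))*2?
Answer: -56881/4 ≈ -14220.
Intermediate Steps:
M = 11/2 (M = -(-4 + (-5 - 1*2))*2/4 = -(-4 + (-5 - 2))*2/4 = -(-4 - 7)*2/4 = -(-11)*2/4 = -1/4*(-22) = 11/2 ≈ 5.5000)
Z(G) = 204 + G**2 - 201*G
A = -3485/4 (A = 204 + (11/2)**2 - 201*11/2 = 204 + 121/4 - 2211/2 = -3485/4 ≈ -871.25)
A - 13349 = -3485/4 - 13349 = -56881/4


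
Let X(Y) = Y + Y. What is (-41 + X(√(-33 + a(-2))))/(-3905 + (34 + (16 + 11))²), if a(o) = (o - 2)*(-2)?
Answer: 41/184 - 5*I/92 ≈ 0.22283 - 0.054348*I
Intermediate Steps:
a(o) = 4 - 2*o (a(o) = (-2 + o)*(-2) = 4 - 2*o)
X(Y) = 2*Y
(-41 + X(√(-33 + a(-2))))/(-3905 + (34 + (16 + 11))²) = (-41 + 2*√(-33 + (4 - 2*(-2))))/(-3905 + (34 + (16 + 11))²) = (-41 + 2*√(-33 + (4 + 4)))/(-3905 + (34 + 27)²) = (-41 + 2*√(-33 + 8))/(-3905 + 61²) = (-41 + 2*√(-25))/(-3905 + 3721) = (-41 + 2*(5*I))/(-184) = (-41 + 10*I)*(-1/184) = 41/184 - 5*I/92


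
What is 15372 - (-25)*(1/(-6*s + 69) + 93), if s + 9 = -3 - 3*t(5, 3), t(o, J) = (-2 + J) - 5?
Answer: 1221118/69 ≈ 17697.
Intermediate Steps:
t(o, J) = -7 + J
s = 0 (s = -9 + (-3 - 3*(-7 + 3)) = -9 + (-3 - 3*(-4)) = -9 + (-3 + 12) = -9 + 9 = 0)
15372 - (-25)*(1/(-6*s + 69) + 93) = 15372 - (-25)*(1/(-6*0 + 69) + 93) = 15372 - (-25)*(1/(0 + 69) + 93) = 15372 - (-25)*(1/69 + 93) = 15372 - (-25)*6418/69 = 15372 - 1*(-160450/69) = 15372 + 160450/69 = 1221118/69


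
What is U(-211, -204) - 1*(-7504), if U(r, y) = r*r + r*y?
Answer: 95069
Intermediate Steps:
U(r, y) = r² + r*y
U(-211, -204) - 1*(-7504) = -211*(-211 - 204) - 1*(-7504) = -211*(-415) + 7504 = 87565 + 7504 = 95069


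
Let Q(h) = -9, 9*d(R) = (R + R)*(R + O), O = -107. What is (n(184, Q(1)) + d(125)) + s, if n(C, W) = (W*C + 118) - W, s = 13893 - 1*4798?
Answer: 8066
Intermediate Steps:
s = 9095 (s = 13893 - 4798 = 9095)
d(R) = 2*R*(-107 + R)/9 (d(R) = ((R + R)*(R - 107))/9 = ((2*R)*(-107 + R))/9 = (2*R*(-107 + R))/9 = 2*R*(-107 + R)/9)
n(C, W) = 118 - W + C*W (n(C, W) = (C*W + 118) - W = (118 + C*W) - W = 118 - W + C*W)
(n(184, Q(1)) + d(125)) + s = ((118 - 1*(-9) + 184*(-9)) + (2/9)*125*(-107 + 125)) + 9095 = ((118 + 9 - 1656) + (2/9)*125*18) + 9095 = (-1529 + 500) + 9095 = -1029 + 9095 = 8066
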